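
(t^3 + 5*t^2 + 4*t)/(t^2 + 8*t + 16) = t*(t + 1)/(t + 4)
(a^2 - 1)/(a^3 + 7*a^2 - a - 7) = 1/(a + 7)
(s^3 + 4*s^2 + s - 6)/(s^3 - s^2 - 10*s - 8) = (s^2 + 2*s - 3)/(s^2 - 3*s - 4)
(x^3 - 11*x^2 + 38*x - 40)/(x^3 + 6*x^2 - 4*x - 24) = (x^2 - 9*x + 20)/(x^2 + 8*x + 12)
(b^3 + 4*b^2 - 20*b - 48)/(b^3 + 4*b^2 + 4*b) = (b^2 + 2*b - 24)/(b*(b + 2))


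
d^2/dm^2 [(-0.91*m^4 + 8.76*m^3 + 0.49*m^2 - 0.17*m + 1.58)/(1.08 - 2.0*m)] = (21.84*m^4 - 101.5296*m^3 + 126.266688*m^2 - 61.305984*m - 13.048672)/(8.0*m^3 - 12.96*m^2 + 6.9984*m - 1.259712)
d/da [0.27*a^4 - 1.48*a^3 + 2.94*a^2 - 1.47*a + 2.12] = 1.08*a^3 - 4.44*a^2 + 5.88*a - 1.47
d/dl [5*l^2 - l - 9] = 10*l - 1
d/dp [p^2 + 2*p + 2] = 2*p + 2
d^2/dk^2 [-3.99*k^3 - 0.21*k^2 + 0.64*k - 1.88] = -23.94*k - 0.42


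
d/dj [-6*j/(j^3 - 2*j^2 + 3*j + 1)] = 6*(2*j^3 - 2*j^2 - 1)/(j^6 - 4*j^5 + 10*j^4 - 10*j^3 + 5*j^2 + 6*j + 1)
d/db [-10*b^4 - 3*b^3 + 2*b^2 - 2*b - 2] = -40*b^3 - 9*b^2 + 4*b - 2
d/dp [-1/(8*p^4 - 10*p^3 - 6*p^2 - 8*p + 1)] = 2*(16*p^3 - 15*p^2 - 6*p - 4)/(-8*p^4 + 10*p^3 + 6*p^2 + 8*p - 1)^2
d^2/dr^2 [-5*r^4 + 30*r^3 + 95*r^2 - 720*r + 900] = -60*r^2 + 180*r + 190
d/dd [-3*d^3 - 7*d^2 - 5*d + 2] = -9*d^2 - 14*d - 5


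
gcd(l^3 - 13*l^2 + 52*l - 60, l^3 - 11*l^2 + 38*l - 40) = l^2 - 7*l + 10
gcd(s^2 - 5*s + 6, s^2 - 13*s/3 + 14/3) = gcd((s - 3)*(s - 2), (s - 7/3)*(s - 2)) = s - 2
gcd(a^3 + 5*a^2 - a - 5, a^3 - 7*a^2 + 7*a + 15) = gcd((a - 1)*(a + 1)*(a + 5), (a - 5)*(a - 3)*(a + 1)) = a + 1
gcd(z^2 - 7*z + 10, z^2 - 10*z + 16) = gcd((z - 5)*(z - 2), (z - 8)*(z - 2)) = z - 2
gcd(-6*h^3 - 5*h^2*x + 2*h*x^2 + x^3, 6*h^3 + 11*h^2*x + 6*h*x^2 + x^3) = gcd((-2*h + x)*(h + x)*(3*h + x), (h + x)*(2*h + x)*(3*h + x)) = 3*h^2 + 4*h*x + x^2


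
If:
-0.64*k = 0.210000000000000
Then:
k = -0.33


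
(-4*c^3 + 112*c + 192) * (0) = 0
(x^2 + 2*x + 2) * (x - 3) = x^3 - x^2 - 4*x - 6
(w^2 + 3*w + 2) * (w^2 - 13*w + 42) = w^4 - 10*w^3 + 5*w^2 + 100*w + 84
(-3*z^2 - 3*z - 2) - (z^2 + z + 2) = -4*z^2 - 4*z - 4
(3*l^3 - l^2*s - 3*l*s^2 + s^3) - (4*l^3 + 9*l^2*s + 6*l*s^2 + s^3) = -l^3 - 10*l^2*s - 9*l*s^2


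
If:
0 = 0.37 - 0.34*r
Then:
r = 1.09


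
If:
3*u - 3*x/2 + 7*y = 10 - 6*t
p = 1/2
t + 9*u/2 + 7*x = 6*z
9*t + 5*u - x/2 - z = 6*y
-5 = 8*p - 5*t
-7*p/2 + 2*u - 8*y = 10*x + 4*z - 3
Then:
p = 1/2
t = 9/5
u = -6273/2440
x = -6291/19520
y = 35857/39040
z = -78243/39040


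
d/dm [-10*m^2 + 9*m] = 9 - 20*m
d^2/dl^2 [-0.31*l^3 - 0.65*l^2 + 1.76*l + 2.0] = -1.86*l - 1.3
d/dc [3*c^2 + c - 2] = 6*c + 1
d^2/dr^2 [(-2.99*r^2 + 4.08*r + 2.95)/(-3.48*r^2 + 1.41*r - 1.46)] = (-5.6843418860808e-14*r^4 - 69.4781999999999*r^3 - 305.503632*r^2 + 211.228344*r + 14.195722)/(42.144192*r^6 - 51.226992*r^5 + 73.799316*r^4 - 45.786789*r^3 + 30.961782*r^2 - 9.016668*r + 3.112136)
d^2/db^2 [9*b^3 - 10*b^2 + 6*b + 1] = 54*b - 20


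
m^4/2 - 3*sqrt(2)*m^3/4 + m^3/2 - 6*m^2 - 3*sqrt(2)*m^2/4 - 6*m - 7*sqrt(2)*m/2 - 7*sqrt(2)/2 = (m/2 + sqrt(2)/2)*(m + 1)*(m - 7*sqrt(2)/2)*(m + sqrt(2))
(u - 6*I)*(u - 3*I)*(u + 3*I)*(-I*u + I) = -I*u^4 - 6*u^3 + I*u^3 + 6*u^2 - 9*I*u^2 - 54*u + 9*I*u + 54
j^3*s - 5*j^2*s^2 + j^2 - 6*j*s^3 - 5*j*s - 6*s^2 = (j - 6*s)*(j + s)*(j*s + 1)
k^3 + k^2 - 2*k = k*(k - 1)*(k + 2)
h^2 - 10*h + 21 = (h - 7)*(h - 3)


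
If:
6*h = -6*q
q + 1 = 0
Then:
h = 1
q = -1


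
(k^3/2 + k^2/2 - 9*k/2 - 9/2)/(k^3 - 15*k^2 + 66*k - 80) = (k^3 + k^2 - 9*k - 9)/(2*(k^3 - 15*k^2 + 66*k - 80))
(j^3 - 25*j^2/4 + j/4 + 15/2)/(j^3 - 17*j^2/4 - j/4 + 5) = (j - 6)/(j - 4)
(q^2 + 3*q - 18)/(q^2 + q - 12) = (q + 6)/(q + 4)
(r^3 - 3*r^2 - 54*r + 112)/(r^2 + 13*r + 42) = (r^2 - 10*r + 16)/(r + 6)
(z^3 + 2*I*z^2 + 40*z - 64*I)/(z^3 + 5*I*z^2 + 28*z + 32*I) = (z - 2*I)/(z + I)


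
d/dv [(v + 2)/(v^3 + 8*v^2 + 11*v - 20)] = (v^3 + 8*v^2 + 11*v - (v + 2)*(3*v^2 + 16*v + 11) - 20)/(v^3 + 8*v^2 + 11*v - 20)^2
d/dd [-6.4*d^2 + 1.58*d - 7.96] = 1.58 - 12.8*d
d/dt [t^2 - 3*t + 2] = 2*t - 3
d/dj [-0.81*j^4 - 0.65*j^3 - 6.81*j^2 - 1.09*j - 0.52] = -3.24*j^3 - 1.95*j^2 - 13.62*j - 1.09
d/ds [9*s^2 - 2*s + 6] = 18*s - 2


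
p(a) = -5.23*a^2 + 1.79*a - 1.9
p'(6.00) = -60.97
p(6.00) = -179.44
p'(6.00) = -60.97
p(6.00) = -179.44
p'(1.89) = -17.98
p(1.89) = -17.20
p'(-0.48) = 6.81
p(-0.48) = -3.96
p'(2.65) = -25.93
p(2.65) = -33.88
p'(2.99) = -29.49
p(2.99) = -43.30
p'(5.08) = -51.35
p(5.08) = -127.77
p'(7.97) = -81.58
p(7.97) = -319.85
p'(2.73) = -26.77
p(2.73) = -35.99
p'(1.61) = -15.05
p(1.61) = -12.57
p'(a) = 1.79 - 10.46*a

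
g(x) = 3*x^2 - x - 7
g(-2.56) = 15.22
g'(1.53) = 8.18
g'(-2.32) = -14.92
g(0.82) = -5.80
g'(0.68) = 3.08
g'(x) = 6*x - 1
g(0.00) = -7.00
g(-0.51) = -5.71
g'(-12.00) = -73.00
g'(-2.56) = -16.36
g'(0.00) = -1.00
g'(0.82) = 3.92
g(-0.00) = -7.00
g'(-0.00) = -1.00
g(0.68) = -6.29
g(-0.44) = -5.98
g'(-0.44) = -3.64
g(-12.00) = 437.00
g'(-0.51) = -4.06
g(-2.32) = 11.47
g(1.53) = -1.51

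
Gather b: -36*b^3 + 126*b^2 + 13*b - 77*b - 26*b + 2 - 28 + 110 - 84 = -36*b^3 + 126*b^2 - 90*b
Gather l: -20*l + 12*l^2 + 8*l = 12*l^2 - 12*l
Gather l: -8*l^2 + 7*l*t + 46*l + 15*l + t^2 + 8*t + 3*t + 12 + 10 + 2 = -8*l^2 + l*(7*t + 61) + t^2 + 11*t + 24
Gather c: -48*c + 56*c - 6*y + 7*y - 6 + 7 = 8*c + y + 1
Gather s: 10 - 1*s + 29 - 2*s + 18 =57 - 3*s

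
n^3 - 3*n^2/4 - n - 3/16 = (n - 3/2)*(n + 1/4)*(n + 1/2)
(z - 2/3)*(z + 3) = z^2 + 7*z/3 - 2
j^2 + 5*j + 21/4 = (j + 3/2)*(j + 7/2)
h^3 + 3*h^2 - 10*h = h*(h - 2)*(h + 5)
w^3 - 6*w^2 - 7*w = w*(w - 7)*(w + 1)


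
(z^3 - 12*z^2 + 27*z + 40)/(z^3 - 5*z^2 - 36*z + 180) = (z^2 - 7*z - 8)/(z^2 - 36)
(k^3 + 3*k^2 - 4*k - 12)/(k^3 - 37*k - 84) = (k^2 - 4)/(k^2 - 3*k - 28)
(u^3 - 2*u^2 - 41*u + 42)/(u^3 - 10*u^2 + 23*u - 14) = (u + 6)/(u - 2)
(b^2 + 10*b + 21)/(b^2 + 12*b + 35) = (b + 3)/(b + 5)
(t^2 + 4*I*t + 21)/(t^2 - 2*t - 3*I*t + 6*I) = (t + 7*I)/(t - 2)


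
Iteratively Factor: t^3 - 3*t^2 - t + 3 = (t - 1)*(t^2 - 2*t - 3) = (t - 1)*(t + 1)*(t - 3)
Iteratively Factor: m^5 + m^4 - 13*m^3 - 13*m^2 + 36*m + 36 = (m - 3)*(m^4 + 4*m^3 - m^2 - 16*m - 12) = (m - 3)*(m + 1)*(m^3 + 3*m^2 - 4*m - 12) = (m - 3)*(m + 1)*(m + 2)*(m^2 + m - 6) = (m - 3)*(m + 1)*(m + 2)*(m + 3)*(m - 2)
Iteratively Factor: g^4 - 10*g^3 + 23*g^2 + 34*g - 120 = (g - 3)*(g^3 - 7*g^2 + 2*g + 40) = (g - 3)*(g + 2)*(g^2 - 9*g + 20) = (g - 4)*(g - 3)*(g + 2)*(g - 5)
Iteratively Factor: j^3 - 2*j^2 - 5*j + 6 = (j - 1)*(j^2 - j - 6) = (j - 1)*(j + 2)*(j - 3)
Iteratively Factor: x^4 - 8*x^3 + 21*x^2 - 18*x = (x - 3)*(x^3 - 5*x^2 + 6*x) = (x - 3)^2*(x^2 - 2*x) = x*(x - 3)^2*(x - 2)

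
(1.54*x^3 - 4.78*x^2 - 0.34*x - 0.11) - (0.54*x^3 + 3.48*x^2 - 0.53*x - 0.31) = 1.0*x^3 - 8.26*x^2 + 0.19*x + 0.2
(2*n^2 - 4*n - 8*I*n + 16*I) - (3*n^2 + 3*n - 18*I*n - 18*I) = -n^2 - 7*n + 10*I*n + 34*I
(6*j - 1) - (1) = 6*j - 2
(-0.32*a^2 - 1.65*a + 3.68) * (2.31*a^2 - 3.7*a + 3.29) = -0.7392*a^4 - 2.6275*a^3 + 13.553*a^2 - 19.0445*a + 12.1072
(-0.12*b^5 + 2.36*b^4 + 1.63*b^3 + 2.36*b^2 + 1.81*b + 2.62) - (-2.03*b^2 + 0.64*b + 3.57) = -0.12*b^5 + 2.36*b^4 + 1.63*b^3 + 4.39*b^2 + 1.17*b - 0.95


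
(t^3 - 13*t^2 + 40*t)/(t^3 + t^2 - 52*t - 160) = t*(t - 5)/(t^2 + 9*t + 20)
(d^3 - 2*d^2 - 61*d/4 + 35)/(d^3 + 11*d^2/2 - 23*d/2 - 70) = (d - 5/2)/(d + 5)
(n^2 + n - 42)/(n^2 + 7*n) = (n - 6)/n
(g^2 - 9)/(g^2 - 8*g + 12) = (g^2 - 9)/(g^2 - 8*g + 12)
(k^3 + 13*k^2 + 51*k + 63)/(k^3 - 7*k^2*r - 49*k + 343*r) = (-k^2 - 6*k - 9)/(-k^2 + 7*k*r + 7*k - 49*r)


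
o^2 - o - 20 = (o - 5)*(o + 4)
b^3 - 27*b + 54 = (b - 3)^2*(b + 6)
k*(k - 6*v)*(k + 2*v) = k^3 - 4*k^2*v - 12*k*v^2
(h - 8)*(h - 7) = h^2 - 15*h + 56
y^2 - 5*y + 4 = (y - 4)*(y - 1)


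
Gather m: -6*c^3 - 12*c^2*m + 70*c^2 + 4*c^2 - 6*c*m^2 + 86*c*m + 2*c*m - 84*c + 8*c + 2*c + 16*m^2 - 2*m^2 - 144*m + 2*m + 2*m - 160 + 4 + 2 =-6*c^3 + 74*c^2 - 74*c + m^2*(14 - 6*c) + m*(-12*c^2 + 88*c - 140) - 154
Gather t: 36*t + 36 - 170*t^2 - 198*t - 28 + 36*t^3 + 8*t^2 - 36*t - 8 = 36*t^3 - 162*t^2 - 198*t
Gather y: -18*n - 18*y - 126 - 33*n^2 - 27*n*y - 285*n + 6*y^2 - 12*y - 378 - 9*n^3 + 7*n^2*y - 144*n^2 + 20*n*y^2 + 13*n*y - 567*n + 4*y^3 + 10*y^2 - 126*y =-9*n^3 - 177*n^2 - 870*n + 4*y^3 + y^2*(20*n + 16) + y*(7*n^2 - 14*n - 156) - 504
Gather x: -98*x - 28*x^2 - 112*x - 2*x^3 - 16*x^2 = -2*x^3 - 44*x^2 - 210*x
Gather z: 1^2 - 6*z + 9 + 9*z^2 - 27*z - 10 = 9*z^2 - 33*z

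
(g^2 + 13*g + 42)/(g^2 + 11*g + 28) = (g + 6)/(g + 4)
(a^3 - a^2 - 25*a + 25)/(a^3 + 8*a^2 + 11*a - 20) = (a - 5)/(a + 4)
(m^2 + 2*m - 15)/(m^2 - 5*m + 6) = (m + 5)/(m - 2)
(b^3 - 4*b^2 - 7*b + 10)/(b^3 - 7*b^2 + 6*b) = (b^2 - 3*b - 10)/(b*(b - 6))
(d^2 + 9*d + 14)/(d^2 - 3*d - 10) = (d + 7)/(d - 5)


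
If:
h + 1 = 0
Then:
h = -1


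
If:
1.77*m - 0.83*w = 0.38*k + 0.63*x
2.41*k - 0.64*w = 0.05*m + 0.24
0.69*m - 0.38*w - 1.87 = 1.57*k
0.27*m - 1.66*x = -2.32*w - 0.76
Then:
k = -6.78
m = -25.88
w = -23.90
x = -37.15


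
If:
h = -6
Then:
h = -6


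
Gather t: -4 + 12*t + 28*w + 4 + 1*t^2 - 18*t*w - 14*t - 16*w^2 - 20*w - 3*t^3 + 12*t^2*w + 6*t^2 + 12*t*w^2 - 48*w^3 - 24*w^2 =-3*t^3 + t^2*(12*w + 7) + t*(12*w^2 - 18*w - 2) - 48*w^3 - 40*w^2 + 8*w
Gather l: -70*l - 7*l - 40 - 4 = -77*l - 44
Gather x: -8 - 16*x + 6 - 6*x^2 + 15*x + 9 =-6*x^2 - x + 7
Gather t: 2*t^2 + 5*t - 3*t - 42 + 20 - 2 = 2*t^2 + 2*t - 24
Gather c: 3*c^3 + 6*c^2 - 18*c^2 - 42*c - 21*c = 3*c^3 - 12*c^2 - 63*c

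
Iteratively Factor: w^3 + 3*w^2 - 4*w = (w - 1)*(w^2 + 4*w) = (w - 1)*(w + 4)*(w)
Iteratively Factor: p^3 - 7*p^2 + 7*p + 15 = (p + 1)*(p^2 - 8*p + 15) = (p - 5)*(p + 1)*(p - 3)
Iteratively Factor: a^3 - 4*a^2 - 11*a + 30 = (a + 3)*(a^2 - 7*a + 10) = (a - 5)*(a + 3)*(a - 2)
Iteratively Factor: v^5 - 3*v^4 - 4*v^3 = (v - 4)*(v^4 + v^3) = v*(v - 4)*(v^3 + v^2) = v*(v - 4)*(v + 1)*(v^2) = v^2*(v - 4)*(v + 1)*(v)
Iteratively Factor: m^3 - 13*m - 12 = (m + 1)*(m^2 - m - 12) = (m - 4)*(m + 1)*(m + 3)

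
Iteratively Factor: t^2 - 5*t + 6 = (t - 2)*(t - 3)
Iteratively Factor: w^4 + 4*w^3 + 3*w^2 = (w)*(w^3 + 4*w^2 + 3*w) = w*(w + 3)*(w^2 + w) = w*(w + 1)*(w + 3)*(w)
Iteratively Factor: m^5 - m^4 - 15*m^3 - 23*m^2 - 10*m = (m + 1)*(m^4 - 2*m^3 - 13*m^2 - 10*m) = (m - 5)*(m + 1)*(m^3 + 3*m^2 + 2*m) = (m - 5)*(m + 1)^2*(m^2 + 2*m) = m*(m - 5)*(m + 1)^2*(m + 2)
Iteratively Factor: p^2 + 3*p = (p)*(p + 3)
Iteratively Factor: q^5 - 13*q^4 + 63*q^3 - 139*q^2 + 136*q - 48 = (q - 1)*(q^4 - 12*q^3 + 51*q^2 - 88*q + 48) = (q - 1)^2*(q^3 - 11*q^2 + 40*q - 48) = (q - 3)*(q - 1)^2*(q^2 - 8*q + 16) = (q - 4)*(q - 3)*(q - 1)^2*(q - 4)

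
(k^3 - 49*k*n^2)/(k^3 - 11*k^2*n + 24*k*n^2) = (k^2 - 49*n^2)/(k^2 - 11*k*n + 24*n^2)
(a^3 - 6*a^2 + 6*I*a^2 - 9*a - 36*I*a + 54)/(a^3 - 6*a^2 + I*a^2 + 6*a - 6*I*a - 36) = (a + 3*I)/(a - 2*I)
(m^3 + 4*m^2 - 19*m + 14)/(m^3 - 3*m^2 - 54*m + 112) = (m - 1)/(m - 8)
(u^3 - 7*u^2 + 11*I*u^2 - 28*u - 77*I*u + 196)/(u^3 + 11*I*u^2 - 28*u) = (u - 7)/u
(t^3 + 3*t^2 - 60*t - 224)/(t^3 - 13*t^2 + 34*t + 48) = (t^2 + 11*t + 28)/(t^2 - 5*t - 6)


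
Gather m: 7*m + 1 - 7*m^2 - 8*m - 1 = -7*m^2 - m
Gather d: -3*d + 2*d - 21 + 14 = -d - 7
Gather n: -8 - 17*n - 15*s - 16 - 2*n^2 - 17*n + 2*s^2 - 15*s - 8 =-2*n^2 - 34*n + 2*s^2 - 30*s - 32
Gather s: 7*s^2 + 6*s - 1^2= 7*s^2 + 6*s - 1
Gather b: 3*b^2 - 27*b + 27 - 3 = 3*b^2 - 27*b + 24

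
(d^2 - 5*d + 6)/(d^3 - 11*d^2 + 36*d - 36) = 1/(d - 6)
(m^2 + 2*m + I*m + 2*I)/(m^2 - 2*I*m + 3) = (m + 2)/(m - 3*I)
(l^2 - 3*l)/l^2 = (l - 3)/l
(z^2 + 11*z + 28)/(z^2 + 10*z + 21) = (z + 4)/(z + 3)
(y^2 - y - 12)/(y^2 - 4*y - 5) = (-y^2 + y + 12)/(-y^2 + 4*y + 5)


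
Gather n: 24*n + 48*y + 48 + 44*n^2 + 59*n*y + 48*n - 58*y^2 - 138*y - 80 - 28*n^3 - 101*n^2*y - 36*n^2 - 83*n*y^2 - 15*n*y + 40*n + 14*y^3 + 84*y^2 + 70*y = -28*n^3 + n^2*(8 - 101*y) + n*(-83*y^2 + 44*y + 112) + 14*y^3 + 26*y^2 - 20*y - 32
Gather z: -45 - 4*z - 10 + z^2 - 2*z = z^2 - 6*z - 55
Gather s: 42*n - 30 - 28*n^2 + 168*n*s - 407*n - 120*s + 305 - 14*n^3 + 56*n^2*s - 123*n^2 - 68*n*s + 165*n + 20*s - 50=-14*n^3 - 151*n^2 - 200*n + s*(56*n^2 + 100*n - 100) + 225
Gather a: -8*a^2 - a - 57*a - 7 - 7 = -8*a^2 - 58*a - 14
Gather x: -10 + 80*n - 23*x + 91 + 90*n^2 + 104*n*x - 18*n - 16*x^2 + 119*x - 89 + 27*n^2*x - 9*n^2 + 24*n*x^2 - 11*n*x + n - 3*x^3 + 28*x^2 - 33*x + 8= 81*n^2 + 63*n - 3*x^3 + x^2*(24*n + 12) + x*(27*n^2 + 93*n + 63)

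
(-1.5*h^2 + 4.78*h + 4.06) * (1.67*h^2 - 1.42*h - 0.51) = -2.505*h^4 + 10.1126*h^3 + 0.757599999999999*h^2 - 8.203*h - 2.0706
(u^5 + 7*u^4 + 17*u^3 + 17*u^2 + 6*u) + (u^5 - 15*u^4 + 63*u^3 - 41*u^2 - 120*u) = 2*u^5 - 8*u^4 + 80*u^3 - 24*u^2 - 114*u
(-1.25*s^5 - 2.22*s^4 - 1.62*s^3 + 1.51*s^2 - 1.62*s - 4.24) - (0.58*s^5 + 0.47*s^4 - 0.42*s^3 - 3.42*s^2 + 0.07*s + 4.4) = -1.83*s^5 - 2.69*s^4 - 1.2*s^3 + 4.93*s^2 - 1.69*s - 8.64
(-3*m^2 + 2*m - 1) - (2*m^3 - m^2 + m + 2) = -2*m^3 - 2*m^2 + m - 3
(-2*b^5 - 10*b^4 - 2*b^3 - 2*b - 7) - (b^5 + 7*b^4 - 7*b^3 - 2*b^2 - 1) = -3*b^5 - 17*b^4 + 5*b^3 + 2*b^2 - 2*b - 6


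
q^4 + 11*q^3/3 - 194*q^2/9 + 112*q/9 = q*(q - 8/3)*(q - 2/3)*(q + 7)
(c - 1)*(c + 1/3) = c^2 - 2*c/3 - 1/3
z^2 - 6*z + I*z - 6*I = (z - 6)*(z + I)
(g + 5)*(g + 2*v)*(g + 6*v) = g^3 + 8*g^2*v + 5*g^2 + 12*g*v^2 + 40*g*v + 60*v^2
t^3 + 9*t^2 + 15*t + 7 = (t + 1)^2*(t + 7)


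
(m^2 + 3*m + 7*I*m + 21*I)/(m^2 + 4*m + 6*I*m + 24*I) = (m^2 + m*(3 + 7*I) + 21*I)/(m^2 + m*(4 + 6*I) + 24*I)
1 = 1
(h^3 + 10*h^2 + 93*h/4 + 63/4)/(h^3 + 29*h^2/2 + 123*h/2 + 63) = (h + 3/2)/(h + 6)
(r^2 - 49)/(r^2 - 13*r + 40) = (r^2 - 49)/(r^2 - 13*r + 40)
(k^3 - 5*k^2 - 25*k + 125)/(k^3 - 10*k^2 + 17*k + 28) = (k^3 - 5*k^2 - 25*k + 125)/(k^3 - 10*k^2 + 17*k + 28)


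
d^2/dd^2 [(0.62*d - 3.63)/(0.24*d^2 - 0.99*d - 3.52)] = ((2.97 - 0.8928*d)*(-0.24*d^2 + 0.99*d + 3.52) - (0.48*d - 0.99)*(0.62*d - 3.63)*(0.96*d - 1.98))/(-0.24*d^2 + 0.99*d + 3.52)^3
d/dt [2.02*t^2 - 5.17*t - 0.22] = 4.04*t - 5.17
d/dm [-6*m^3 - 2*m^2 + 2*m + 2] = -18*m^2 - 4*m + 2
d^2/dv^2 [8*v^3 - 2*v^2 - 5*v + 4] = 48*v - 4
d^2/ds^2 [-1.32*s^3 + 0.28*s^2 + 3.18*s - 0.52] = 0.56 - 7.92*s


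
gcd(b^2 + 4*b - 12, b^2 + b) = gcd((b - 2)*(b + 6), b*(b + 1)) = 1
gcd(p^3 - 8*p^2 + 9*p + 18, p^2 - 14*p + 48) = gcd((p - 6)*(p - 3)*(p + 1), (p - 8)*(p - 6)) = p - 6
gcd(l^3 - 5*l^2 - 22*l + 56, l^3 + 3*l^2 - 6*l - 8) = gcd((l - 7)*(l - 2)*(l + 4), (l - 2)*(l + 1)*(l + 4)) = l^2 + 2*l - 8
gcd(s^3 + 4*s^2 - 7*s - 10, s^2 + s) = s + 1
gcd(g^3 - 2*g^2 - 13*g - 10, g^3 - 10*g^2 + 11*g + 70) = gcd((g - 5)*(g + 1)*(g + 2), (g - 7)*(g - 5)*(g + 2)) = g^2 - 3*g - 10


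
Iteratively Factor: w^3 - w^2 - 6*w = (w + 2)*(w^2 - 3*w) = (w - 3)*(w + 2)*(w)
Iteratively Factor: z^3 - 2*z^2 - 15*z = (z)*(z^2 - 2*z - 15) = z*(z - 5)*(z + 3)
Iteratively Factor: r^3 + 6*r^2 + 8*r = (r)*(r^2 + 6*r + 8) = r*(r + 2)*(r + 4)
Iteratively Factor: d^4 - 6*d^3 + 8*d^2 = (d)*(d^3 - 6*d^2 + 8*d) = d^2*(d^2 - 6*d + 8) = d^2*(d - 4)*(d - 2)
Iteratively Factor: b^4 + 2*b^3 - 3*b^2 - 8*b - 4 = (b + 1)*(b^3 + b^2 - 4*b - 4) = (b + 1)^2*(b^2 - 4) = (b - 2)*(b + 1)^2*(b + 2)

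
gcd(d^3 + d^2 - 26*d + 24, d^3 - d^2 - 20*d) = 1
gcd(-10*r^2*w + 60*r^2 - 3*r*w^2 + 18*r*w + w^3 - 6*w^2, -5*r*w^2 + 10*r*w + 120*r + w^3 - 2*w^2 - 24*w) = 5*r*w - 30*r - w^2 + 6*w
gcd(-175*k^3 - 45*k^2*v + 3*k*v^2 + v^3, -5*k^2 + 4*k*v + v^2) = 5*k + v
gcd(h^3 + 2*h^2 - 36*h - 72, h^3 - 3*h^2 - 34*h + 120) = h + 6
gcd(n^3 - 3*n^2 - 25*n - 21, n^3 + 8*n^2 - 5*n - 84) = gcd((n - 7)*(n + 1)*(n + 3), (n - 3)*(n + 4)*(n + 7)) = 1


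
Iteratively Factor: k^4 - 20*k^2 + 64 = (k - 2)*(k^3 + 2*k^2 - 16*k - 32) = (k - 2)*(k + 2)*(k^2 - 16) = (k - 2)*(k + 2)*(k + 4)*(k - 4)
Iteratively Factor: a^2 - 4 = (a + 2)*(a - 2)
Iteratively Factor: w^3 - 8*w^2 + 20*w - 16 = (w - 2)*(w^2 - 6*w + 8) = (w - 2)^2*(w - 4)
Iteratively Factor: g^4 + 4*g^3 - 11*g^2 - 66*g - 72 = (g + 3)*(g^3 + g^2 - 14*g - 24) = (g + 2)*(g + 3)*(g^2 - g - 12) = (g + 2)*(g + 3)^2*(g - 4)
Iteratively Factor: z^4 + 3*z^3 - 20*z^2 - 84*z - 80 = (z + 2)*(z^3 + z^2 - 22*z - 40) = (z - 5)*(z + 2)*(z^2 + 6*z + 8) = (z - 5)*(z + 2)^2*(z + 4)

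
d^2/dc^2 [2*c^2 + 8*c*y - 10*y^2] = 4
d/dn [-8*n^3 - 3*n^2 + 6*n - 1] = -24*n^2 - 6*n + 6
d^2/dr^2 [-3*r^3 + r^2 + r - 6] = 2 - 18*r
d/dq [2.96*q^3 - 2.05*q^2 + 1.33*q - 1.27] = 8.88*q^2 - 4.1*q + 1.33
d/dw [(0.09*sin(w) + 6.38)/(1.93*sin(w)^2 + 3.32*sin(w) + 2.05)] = (-24.6268*sin(w) + 0.08685*cos(2*w) - 21.08395)*cos(w)/(1.93*sin(w)^2 + 3.32*sin(w) + 2.05)^2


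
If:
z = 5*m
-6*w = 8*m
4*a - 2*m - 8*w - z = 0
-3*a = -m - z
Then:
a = 0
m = 0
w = 0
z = 0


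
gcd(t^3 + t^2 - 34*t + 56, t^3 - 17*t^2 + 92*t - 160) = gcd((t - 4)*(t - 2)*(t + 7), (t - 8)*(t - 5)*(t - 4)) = t - 4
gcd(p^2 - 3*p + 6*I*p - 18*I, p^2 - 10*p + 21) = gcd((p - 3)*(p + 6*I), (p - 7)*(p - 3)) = p - 3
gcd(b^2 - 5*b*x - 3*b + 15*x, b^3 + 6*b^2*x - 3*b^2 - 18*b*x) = b - 3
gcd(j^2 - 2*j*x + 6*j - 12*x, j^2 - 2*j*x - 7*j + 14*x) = -j + 2*x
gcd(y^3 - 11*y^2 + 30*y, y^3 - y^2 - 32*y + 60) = y - 5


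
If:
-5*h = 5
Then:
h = -1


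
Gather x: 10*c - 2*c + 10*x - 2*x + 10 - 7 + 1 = 8*c + 8*x + 4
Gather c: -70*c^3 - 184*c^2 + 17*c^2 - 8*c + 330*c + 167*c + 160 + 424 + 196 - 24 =-70*c^3 - 167*c^2 + 489*c + 756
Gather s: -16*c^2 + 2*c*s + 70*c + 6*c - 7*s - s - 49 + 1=-16*c^2 + 76*c + s*(2*c - 8) - 48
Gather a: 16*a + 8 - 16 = 16*a - 8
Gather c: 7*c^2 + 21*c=7*c^2 + 21*c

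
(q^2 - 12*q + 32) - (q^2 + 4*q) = 32 - 16*q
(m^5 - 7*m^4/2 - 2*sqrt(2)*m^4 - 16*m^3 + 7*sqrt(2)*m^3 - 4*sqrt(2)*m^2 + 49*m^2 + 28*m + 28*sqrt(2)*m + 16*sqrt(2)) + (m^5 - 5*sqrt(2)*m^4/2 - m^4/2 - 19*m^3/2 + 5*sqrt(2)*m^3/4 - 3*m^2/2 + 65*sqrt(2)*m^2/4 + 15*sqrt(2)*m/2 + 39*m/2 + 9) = 2*m^5 - 9*sqrt(2)*m^4/2 - 4*m^4 - 51*m^3/2 + 33*sqrt(2)*m^3/4 + 49*sqrt(2)*m^2/4 + 95*m^2/2 + 95*m/2 + 71*sqrt(2)*m/2 + 9 + 16*sqrt(2)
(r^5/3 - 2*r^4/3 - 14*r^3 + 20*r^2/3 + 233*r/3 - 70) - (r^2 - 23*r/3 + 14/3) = r^5/3 - 2*r^4/3 - 14*r^3 + 17*r^2/3 + 256*r/3 - 224/3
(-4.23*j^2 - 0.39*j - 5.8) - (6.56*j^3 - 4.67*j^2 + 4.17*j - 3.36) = -6.56*j^3 + 0.44*j^2 - 4.56*j - 2.44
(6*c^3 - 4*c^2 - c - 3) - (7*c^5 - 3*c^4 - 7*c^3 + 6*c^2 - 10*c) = -7*c^5 + 3*c^4 + 13*c^3 - 10*c^2 + 9*c - 3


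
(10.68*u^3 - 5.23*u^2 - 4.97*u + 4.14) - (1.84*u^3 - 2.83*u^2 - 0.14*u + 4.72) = 8.84*u^3 - 2.4*u^2 - 4.83*u - 0.58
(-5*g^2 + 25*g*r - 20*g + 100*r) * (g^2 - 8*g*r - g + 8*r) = -5*g^4 + 65*g^3*r - 15*g^3 - 200*g^2*r^2 + 195*g^2*r + 20*g^2 - 600*g*r^2 - 260*g*r + 800*r^2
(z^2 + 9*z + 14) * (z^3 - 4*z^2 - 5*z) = z^5 + 5*z^4 - 27*z^3 - 101*z^2 - 70*z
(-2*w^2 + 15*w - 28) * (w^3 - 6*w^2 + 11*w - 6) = -2*w^5 + 27*w^4 - 140*w^3 + 345*w^2 - 398*w + 168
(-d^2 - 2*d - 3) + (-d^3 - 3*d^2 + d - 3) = -d^3 - 4*d^2 - d - 6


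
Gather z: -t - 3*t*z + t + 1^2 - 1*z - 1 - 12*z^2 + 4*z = -12*z^2 + z*(3 - 3*t)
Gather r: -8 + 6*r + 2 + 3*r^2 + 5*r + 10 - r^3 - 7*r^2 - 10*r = -r^3 - 4*r^2 + r + 4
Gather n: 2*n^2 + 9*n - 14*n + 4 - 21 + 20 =2*n^2 - 5*n + 3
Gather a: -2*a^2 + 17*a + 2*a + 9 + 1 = -2*a^2 + 19*a + 10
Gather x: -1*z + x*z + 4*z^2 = x*z + 4*z^2 - z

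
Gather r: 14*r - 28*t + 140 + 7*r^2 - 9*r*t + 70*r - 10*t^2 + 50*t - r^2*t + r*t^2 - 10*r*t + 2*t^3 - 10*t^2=r^2*(7 - t) + r*(t^2 - 19*t + 84) + 2*t^3 - 20*t^2 + 22*t + 140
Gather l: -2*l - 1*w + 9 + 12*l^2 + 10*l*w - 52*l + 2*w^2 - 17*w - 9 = 12*l^2 + l*(10*w - 54) + 2*w^2 - 18*w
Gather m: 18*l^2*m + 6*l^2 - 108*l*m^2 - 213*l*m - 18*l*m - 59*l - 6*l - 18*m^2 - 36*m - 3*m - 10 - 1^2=6*l^2 - 65*l + m^2*(-108*l - 18) + m*(18*l^2 - 231*l - 39) - 11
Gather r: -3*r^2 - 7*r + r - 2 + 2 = -3*r^2 - 6*r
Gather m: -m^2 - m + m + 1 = 1 - m^2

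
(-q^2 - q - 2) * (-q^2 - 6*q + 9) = q^4 + 7*q^3 - q^2 + 3*q - 18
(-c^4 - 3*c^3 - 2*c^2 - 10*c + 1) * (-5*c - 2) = 5*c^5 + 17*c^4 + 16*c^3 + 54*c^2 + 15*c - 2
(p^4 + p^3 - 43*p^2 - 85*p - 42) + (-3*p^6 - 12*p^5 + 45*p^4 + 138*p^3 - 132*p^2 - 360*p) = -3*p^6 - 12*p^5 + 46*p^4 + 139*p^3 - 175*p^2 - 445*p - 42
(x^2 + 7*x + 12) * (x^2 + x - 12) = x^4 + 8*x^3 + 7*x^2 - 72*x - 144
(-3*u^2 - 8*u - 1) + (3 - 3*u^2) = -6*u^2 - 8*u + 2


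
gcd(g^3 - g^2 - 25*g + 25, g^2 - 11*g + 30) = g - 5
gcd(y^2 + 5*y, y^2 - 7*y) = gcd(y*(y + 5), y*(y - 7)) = y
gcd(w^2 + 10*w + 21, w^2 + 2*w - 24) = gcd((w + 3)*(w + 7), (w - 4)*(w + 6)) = 1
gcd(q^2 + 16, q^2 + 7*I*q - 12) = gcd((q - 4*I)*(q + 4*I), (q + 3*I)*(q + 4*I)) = q + 4*I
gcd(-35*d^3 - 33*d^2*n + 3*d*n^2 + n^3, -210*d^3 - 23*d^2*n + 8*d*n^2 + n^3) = 35*d^2 - 2*d*n - n^2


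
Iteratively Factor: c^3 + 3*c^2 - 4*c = (c)*(c^2 + 3*c - 4) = c*(c + 4)*(c - 1)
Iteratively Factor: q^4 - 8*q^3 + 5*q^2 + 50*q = (q - 5)*(q^3 - 3*q^2 - 10*q) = (q - 5)^2*(q^2 + 2*q) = (q - 5)^2*(q + 2)*(q)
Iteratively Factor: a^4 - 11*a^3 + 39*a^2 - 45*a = (a - 3)*(a^3 - 8*a^2 + 15*a) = (a - 3)^2*(a^2 - 5*a) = (a - 5)*(a - 3)^2*(a)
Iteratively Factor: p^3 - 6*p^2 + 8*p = (p - 2)*(p^2 - 4*p) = (p - 4)*(p - 2)*(p)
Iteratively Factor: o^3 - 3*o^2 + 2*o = (o - 2)*(o^2 - o) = (o - 2)*(o - 1)*(o)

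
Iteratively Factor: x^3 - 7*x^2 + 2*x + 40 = (x + 2)*(x^2 - 9*x + 20) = (x - 5)*(x + 2)*(x - 4)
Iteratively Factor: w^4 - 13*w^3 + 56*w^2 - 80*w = (w - 4)*(w^3 - 9*w^2 + 20*w) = (w - 5)*(w - 4)*(w^2 - 4*w) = w*(w - 5)*(w - 4)*(w - 4)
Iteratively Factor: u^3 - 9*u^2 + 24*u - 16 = (u - 4)*(u^2 - 5*u + 4) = (u - 4)*(u - 1)*(u - 4)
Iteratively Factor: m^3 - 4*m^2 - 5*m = (m - 5)*(m^2 + m) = m*(m - 5)*(m + 1)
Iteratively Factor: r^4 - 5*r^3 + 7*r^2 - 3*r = (r)*(r^3 - 5*r^2 + 7*r - 3) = r*(r - 1)*(r^2 - 4*r + 3) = r*(r - 1)^2*(r - 3)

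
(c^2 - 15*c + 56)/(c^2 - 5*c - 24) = (c - 7)/(c + 3)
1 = 1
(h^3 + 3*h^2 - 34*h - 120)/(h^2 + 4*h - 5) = (h^2 - 2*h - 24)/(h - 1)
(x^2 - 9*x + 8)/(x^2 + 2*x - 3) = (x - 8)/(x + 3)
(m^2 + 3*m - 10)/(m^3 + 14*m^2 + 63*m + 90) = (m - 2)/(m^2 + 9*m + 18)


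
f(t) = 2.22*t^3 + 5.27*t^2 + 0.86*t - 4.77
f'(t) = 6.66*t^2 + 10.54*t + 0.86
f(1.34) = 11.19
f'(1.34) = 26.94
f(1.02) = 3.95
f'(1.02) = 18.54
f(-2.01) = -3.24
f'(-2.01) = 6.58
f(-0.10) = -4.81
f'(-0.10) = -0.13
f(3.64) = 175.25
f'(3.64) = 127.47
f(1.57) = 18.16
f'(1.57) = 33.82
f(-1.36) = -1.78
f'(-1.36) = -1.16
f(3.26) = 130.96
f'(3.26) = 106.00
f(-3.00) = -19.86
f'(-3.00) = 29.18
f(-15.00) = -6324.42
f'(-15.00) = 1341.26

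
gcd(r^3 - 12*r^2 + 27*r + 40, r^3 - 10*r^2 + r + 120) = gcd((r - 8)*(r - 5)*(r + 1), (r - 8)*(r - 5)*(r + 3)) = r^2 - 13*r + 40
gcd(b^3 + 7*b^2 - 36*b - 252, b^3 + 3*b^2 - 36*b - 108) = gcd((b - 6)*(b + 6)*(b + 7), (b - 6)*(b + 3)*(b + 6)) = b^2 - 36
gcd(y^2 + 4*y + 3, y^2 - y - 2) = y + 1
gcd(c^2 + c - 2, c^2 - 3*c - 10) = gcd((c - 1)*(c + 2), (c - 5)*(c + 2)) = c + 2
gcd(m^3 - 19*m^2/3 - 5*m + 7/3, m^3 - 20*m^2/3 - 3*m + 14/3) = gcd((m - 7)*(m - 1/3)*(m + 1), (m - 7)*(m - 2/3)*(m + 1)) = m^2 - 6*m - 7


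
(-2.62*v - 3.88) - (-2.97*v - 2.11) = 0.35*v - 1.77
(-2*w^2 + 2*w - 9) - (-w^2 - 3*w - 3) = -w^2 + 5*w - 6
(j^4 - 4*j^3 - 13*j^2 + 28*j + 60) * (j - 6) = j^5 - 10*j^4 + 11*j^3 + 106*j^2 - 108*j - 360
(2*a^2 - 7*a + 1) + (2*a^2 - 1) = 4*a^2 - 7*a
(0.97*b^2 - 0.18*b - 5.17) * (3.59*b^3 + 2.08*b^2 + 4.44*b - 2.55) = 3.4823*b^5 + 1.3714*b^4 - 14.6279*b^3 - 14.0263*b^2 - 22.4958*b + 13.1835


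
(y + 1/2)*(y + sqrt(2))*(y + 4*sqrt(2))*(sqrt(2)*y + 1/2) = sqrt(2)*y^4 + sqrt(2)*y^3/2 + 21*y^3/2 + 21*y^2/4 + 21*sqrt(2)*y^2/2 + 4*y + 21*sqrt(2)*y/4 + 2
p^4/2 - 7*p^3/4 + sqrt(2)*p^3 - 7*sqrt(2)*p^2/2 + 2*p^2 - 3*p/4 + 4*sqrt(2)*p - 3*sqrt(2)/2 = (p/2 + sqrt(2))*(p - 3/2)*(p - 1)^2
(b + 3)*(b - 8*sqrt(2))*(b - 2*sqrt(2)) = b^3 - 10*sqrt(2)*b^2 + 3*b^2 - 30*sqrt(2)*b + 32*b + 96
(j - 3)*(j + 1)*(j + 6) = j^3 + 4*j^2 - 15*j - 18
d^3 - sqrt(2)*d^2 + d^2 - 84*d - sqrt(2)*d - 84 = (d + 1)*(d - 7*sqrt(2))*(d + 6*sqrt(2))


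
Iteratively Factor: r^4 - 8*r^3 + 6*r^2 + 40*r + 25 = (r + 1)*(r^3 - 9*r^2 + 15*r + 25) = (r - 5)*(r + 1)*(r^2 - 4*r - 5) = (r - 5)^2*(r + 1)*(r + 1)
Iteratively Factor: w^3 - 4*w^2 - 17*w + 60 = (w + 4)*(w^2 - 8*w + 15) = (w - 3)*(w + 4)*(w - 5)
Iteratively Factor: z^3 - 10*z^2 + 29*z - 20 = (z - 1)*(z^2 - 9*z + 20) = (z - 4)*(z - 1)*(z - 5)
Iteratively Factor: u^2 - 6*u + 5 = (u - 1)*(u - 5)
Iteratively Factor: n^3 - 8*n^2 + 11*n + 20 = (n - 5)*(n^2 - 3*n - 4) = (n - 5)*(n - 4)*(n + 1)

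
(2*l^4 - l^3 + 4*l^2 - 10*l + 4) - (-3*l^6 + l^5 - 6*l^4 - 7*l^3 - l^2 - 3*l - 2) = 3*l^6 - l^5 + 8*l^4 + 6*l^3 + 5*l^2 - 7*l + 6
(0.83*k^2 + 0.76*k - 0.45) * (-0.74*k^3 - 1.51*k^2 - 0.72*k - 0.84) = -0.6142*k^5 - 1.8157*k^4 - 1.4122*k^3 - 0.5649*k^2 - 0.3144*k + 0.378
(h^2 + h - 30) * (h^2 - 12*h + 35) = h^4 - 11*h^3 - 7*h^2 + 395*h - 1050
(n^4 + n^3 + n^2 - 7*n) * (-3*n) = -3*n^5 - 3*n^4 - 3*n^3 + 21*n^2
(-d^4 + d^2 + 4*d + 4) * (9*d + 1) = -9*d^5 - d^4 + 9*d^3 + 37*d^2 + 40*d + 4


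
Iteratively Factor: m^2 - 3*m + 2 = (m - 1)*(m - 2)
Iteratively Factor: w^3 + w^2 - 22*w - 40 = (w + 2)*(w^2 - w - 20) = (w - 5)*(w + 2)*(w + 4)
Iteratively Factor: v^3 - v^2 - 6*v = (v)*(v^2 - v - 6) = v*(v + 2)*(v - 3)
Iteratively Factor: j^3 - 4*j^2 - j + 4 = (j - 4)*(j^2 - 1) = (j - 4)*(j + 1)*(j - 1)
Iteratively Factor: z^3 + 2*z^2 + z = (z)*(z^2 + 2*z + 1) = z*(z + 1)*(z + 1)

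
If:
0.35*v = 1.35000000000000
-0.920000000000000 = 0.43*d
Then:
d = -2.14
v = 3.86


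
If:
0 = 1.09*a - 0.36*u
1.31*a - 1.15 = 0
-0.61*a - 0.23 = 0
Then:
No Solution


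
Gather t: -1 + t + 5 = t + 4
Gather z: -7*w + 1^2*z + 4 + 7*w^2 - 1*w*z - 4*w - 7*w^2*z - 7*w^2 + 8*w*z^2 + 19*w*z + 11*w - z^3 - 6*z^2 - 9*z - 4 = -z^3 + z^2*(8*w - 6) + z*(-7*w^2 + 18*w - 8)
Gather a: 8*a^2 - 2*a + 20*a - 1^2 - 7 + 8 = 8*a^2 + 18*a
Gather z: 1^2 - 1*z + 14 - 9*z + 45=60 - 10*z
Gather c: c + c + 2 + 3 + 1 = 2*c + 6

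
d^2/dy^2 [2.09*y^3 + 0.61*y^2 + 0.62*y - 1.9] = 12.54*y + 1.22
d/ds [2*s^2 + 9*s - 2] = 4*s + 9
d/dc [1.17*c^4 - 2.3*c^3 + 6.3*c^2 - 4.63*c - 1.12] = 4.68*c^3 - 6.9*c^2 + 12.6*c - 4.63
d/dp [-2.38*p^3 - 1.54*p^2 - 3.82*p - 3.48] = -7.14*p^2 - 3.08*p - 3.82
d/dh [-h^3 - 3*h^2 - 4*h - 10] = -3*h^2 - 6*h - 4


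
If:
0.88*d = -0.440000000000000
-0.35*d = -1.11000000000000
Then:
No Solution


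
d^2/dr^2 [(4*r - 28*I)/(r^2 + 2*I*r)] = 8*(r*(-3*r + 5*I)*(r + 2*I) + 4*(r - 7*I)*(r + I)^2)/(r^3*(r + 2*I)^3)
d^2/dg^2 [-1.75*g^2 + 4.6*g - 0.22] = -3.50000000000000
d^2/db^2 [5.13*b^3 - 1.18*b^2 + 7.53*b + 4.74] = 30.78*b - 2.36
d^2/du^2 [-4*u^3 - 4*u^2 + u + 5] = -24*u - 8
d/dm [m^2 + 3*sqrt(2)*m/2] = 2*m + 3*sqrt(2)/2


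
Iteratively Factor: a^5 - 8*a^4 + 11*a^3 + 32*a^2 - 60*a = (a - 2)*(a^4 - 6*a^3 - a^2 + 30*a) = (a - 5)*(a - 2)*(a^3 - a^2 - 6*a) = a*(a - 5)*(a - 2)*(a^2 - a - 6) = a*(a - 5)*(a - 2)*(a + 2)*(a - 3)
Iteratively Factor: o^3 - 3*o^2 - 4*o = (o - 4)*(o^2 + o) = o*(o - 4)*(o + 1)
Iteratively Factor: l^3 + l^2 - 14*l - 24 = (l + 2)*(l^2 - l - 12) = (l + 2)*(l + 3)*(l - 4)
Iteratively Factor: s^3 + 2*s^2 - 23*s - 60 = (s - 5)*(s^2 + 7*s + 12) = (s - 5)*(s + 3)*(s + 4)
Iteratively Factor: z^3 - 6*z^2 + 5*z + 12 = (z - 4)*(z^2 - 2*z - 3) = (z - 4)*(z - 3)*(z + 1)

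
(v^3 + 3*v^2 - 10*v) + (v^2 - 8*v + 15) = v^3 + 4*v^2 - 18*v + 15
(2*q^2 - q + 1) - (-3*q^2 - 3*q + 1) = 5*q^2 + 2*q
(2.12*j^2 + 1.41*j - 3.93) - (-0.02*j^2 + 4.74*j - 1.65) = 2.14*j^2 - 3.33*j - 2.28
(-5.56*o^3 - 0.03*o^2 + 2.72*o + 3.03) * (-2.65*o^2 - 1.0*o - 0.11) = 14.734*o^5 + 5.6395*o^4 - 6.5664*o^3 - 10.7462*o^2 - 3.3292*o - 0.3333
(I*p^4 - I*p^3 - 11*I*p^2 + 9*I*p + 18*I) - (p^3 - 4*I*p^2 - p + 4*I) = I*p^4 - p^3 - I*p^3 - 7*I*p^2 + p + 9*I*p + 14*I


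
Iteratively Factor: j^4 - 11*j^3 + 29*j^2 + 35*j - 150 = (j - 5)*(j^3 - 6*j^2 - j + 30) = (j - 5)*(j - 3)*(j^2 - 3*j - 10) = (j - 5)*(j - 3)*(j + 2)*(j - 5)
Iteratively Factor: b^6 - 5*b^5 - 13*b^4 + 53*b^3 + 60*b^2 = (b)*(b^5 - 5*b^4 - 13*b^3 + 53*b^2 + 60*b) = b*(b + 3)*(b^4 - 8*b^3 + 11*b^2 + 20*b) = b^2*(b + 3)*(b^3 - 8*b^2 + 11*b + 20) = b^2*(b + 1)*(b + 3)*(b^2 - 9*b + 20) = b^2*(b - 4)*(b + 1)*(b + 3)*(b - 5)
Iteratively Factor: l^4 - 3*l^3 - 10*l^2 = (l - 5)*(l^3 + 2*l^2) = l*(l - 5)*(l^2 + 2*l) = l^2*(l - 5)*(l + 2)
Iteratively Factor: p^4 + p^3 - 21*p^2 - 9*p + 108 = (p - 3)*(p^3 + 4*p^2 - 9*p - 36) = (p - 3)*(p + 4)*(p^2 - 9) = (p - 3)^2*(p + 4)*(p + 3)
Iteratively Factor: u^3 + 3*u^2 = (u)*(u^2 + 3*u) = u*(u + 3)*(u)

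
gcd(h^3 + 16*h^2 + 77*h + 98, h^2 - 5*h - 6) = 1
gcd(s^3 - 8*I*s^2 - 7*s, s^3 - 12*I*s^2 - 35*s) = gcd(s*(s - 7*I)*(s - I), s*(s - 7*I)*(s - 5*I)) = s^2 - 7*I*s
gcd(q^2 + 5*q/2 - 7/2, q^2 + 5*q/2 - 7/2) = q^2 + 5*q/2 - 7/2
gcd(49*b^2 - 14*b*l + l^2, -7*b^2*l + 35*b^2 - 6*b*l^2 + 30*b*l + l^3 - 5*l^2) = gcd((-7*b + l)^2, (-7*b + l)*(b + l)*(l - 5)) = 7*b - l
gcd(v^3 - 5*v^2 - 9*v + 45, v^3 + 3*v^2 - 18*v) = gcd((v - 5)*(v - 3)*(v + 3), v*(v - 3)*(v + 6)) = v - 3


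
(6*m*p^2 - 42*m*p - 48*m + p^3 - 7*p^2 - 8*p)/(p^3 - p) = (6*m*p - 48*m + p^2 - 8*p)/(p*(p - 1))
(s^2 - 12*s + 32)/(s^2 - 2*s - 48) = (s - 4)/(s + 6)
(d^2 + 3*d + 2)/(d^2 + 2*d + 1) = (d + 2)/(d + 1)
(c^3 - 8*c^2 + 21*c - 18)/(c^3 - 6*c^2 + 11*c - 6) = (c - 3)/(c - 1)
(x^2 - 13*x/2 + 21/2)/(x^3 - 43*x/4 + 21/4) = 2*(2*x - 7)/(4*x^2 + 12*x - 7)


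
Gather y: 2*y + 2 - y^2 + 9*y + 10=-y^2 + 11*y + 12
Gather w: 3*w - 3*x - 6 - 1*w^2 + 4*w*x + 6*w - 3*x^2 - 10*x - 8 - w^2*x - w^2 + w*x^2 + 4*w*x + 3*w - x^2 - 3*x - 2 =w^2*(-x - 2) + w*(x^2 + 8*x + 12) - 4*x^2 - 16*x - 16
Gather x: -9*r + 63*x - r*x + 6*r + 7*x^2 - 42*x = -3*r + 7*x^2 + x*(21 - r)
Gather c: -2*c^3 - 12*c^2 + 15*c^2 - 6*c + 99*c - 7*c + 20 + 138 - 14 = -2*c^3 + 3*c^2 + 86*c + 144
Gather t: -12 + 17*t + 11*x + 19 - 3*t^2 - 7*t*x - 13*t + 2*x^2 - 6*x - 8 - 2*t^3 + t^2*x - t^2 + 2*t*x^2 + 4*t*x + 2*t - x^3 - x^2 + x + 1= -2*t^3 + t^2*(x - 4) + t*(2*x^2 - 3*x + 6) - x^3 + x^2 + 6*x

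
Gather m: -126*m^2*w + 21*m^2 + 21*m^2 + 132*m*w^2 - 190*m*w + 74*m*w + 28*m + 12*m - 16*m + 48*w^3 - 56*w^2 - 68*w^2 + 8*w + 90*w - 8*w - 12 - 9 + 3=m^2*(42 - 126*w) + m*(132*w^2 - 116*w + 24) + 48*w^3 - 124*w^2 + 90*w - 18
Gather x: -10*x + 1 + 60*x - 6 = 50*x - 5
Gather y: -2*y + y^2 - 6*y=y^2 - 8*y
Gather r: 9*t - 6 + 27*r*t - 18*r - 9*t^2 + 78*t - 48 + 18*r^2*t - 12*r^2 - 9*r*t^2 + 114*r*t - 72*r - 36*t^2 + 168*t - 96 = r^2*(18*t - 12) + r*(-9*t^2 + 141*t - 90) - 45*t^2 + 255*t - 150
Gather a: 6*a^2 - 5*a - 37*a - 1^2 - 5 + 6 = 6*a^2 - 42*a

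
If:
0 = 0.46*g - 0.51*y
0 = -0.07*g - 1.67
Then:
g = -23.86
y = -21.52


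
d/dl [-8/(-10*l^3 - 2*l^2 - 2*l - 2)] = 4*(-15*l^2 - 2*l - 1)/(5*l^3 + l^2 + l + 1)^2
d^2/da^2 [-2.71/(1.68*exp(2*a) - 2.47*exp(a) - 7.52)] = (2.71*(3.36*exp(a) - 2.47)*(6.72*exp(a) - 4.94)*exp(a) + (18.2112*exp(a) - 6.6937)*(-1.68*exp(2*a) + 2.47*exp(a) + 7.52))*exp(a)/(-1.68*exp(2*a) + 2.47*exp(a) + 7.52)^3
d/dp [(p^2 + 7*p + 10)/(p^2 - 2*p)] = (-9*p^2 - 20*p + 20)/(p^2*(p^2 - 4*p + 4))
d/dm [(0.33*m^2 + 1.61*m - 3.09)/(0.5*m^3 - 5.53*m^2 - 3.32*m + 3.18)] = (-0.165*m^4 - 1.61*m^3 + 12.4427*m^2 - 32.0766*m - 5.139)/(0.25*m^6 - 5.53*m^5 + 27.2609*m^4 + 39.8992*m^3 - 24.1484*m^2 - 21.1152*m + 10.1124)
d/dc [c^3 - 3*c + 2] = 3*c^2 - 3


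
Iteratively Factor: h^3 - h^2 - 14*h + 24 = (h - 3)*(h^2 + 2*h - 8) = (h - 3)*(h - 2)*(h + 4)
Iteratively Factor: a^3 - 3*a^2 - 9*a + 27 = (a + 3)*(a^2 - 6*a + 9) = (a - 3)*(a + 3)*(a - 3)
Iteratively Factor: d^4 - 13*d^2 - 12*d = (d + 1)*(d^3 - d^2 - 12*d) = d*(d + 1)*(d^2 - d - 12) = d*(d - 4)*(d + 1)*(d + 3)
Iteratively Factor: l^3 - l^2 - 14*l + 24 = (l + 4)*(l^2 - 5*l + 6) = (l - 2)*(l + 4)*(l - 3)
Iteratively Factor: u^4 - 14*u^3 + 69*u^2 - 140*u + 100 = (u - 5)*(u^3 - 9*u^2 + 24*u - 20) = (u - 5)^2*(u^2 - 4*u + 4) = (u - 5)^2*(u - 2)*(u - 2)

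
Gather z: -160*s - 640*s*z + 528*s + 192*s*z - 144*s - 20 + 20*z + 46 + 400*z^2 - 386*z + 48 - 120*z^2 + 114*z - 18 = 224*s + 280*z^2 + z*(-448*s - 252) + 56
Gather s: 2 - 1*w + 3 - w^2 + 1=-w^2 - w + 6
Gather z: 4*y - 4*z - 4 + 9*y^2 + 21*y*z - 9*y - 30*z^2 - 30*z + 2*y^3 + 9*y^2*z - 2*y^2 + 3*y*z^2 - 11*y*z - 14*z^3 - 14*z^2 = 2*y^3 + 7*y^2 - 5*y - 14*z^3 + z^2*(3*y - 44) + z*(9*y^2 + 10*y - 34) - 4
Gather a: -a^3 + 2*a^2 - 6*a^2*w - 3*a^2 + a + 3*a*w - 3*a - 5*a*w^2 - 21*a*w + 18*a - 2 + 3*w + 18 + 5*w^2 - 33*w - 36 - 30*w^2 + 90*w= -a^3 + a^2*(-6*w - 1) + a*(-5*w^2 - 18*w + 16) - 25*w^2 + 60*w - 20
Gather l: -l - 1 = -l - 1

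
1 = 1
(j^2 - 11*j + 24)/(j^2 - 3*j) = (j - 8)/j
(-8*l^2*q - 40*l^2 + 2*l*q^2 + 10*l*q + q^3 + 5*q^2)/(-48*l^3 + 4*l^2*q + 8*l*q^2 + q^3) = (q + 5)/(6*l + q)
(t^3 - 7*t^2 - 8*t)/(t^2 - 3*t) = (t^2 - 7*t - 8)/(t - 3)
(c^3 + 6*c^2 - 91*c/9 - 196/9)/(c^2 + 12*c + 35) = (c^2 - c - 28/9)/(c + 5)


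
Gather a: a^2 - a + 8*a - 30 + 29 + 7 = a^2 + 7*a + 6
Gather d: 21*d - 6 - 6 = 21*d - 12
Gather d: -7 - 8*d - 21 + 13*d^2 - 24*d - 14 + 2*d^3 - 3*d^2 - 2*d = 2*d^3 + 10*d^2 - 34*d - 42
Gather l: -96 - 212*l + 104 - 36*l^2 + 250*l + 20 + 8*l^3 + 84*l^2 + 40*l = 8*l^3 + 48*l^2 + 78*l + 28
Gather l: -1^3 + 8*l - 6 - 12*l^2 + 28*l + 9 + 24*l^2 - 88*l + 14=12*l^2 - 52*l + 16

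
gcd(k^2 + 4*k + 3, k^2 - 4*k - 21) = k + 3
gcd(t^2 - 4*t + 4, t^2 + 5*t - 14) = t - 2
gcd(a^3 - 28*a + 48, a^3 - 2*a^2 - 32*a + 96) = a^2 + 2*a - 24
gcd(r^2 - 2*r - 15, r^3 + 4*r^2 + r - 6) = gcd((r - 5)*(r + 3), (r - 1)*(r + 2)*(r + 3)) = r + 3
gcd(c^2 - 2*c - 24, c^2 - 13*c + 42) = c - 6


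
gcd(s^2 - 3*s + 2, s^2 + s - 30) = 1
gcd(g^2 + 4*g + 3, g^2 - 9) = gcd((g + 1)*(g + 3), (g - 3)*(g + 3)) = g + 3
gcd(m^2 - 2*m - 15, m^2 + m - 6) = m + 3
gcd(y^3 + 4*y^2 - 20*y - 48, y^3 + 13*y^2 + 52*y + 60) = y^2 + 8*y + 12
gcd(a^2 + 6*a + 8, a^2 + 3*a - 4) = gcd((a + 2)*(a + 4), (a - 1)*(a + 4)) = a + 4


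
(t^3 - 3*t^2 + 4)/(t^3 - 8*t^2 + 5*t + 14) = (t - 2)/(t - 7)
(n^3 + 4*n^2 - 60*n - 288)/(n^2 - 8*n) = n + 12 + 36/n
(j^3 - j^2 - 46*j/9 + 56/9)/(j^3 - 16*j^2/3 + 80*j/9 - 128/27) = 3*(3*j^2 + j - 14)/(9*j^2 - 36*j + 32)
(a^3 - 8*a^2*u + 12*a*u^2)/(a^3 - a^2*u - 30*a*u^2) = (a - 2*u)/(a + 5*u)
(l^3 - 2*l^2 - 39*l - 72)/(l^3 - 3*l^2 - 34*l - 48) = (l + 3)/(l + 2)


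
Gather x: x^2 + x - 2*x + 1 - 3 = x^2 - x - 2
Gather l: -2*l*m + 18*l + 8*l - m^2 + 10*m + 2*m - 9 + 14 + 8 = l*(26 - 2*m) - m^2 + 12*m + 13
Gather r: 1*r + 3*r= 4*r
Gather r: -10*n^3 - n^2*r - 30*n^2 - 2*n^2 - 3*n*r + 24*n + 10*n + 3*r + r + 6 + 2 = -10*n^3 - 32*n^2 + 34*n + r*(-n^2 - 3*n + 4) + 8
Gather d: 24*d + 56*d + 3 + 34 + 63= 80*d + 100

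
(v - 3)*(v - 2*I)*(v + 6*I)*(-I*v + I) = -I*v^4 + 4*v^3 + 4*I*v^3 - 16*v^2 - 15*I*v^2 + 12*v + 48*I*v - 36*I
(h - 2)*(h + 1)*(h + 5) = h^3 + 4*h^2 - 7*h - 10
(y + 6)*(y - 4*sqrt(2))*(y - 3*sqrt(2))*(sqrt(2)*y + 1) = sqrt(2)*y^4 - 13*y^3 + 6*sqrt(2)*y^3 - 78*y^2 + 17*sqrt(2)*y^2 + 24*y + 102*sqrt(2)*y + 144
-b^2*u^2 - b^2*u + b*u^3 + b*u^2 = u*(-b + u)*(b*u + b)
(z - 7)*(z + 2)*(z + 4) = z^3 - z^2 - 34*z - 56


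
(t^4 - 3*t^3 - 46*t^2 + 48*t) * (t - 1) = t^5 - 4*t^4 - 43*t^3 + 94*t^2 - 48*t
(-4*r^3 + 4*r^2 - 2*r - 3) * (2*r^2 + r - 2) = -8*r^5 + 4*r^4 + 8*r^3 - 16*r^2 + r + 6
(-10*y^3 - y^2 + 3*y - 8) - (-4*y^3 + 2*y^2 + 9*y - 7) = -6*y^3 - 3*y^2 - 6*y - 1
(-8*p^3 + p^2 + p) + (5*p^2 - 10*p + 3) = -8*p^3 + 6*p^2 - 9*p + 3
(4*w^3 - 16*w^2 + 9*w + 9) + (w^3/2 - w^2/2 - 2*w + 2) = 9*w^3/2 - 33*w^2/2 + 7*w + 11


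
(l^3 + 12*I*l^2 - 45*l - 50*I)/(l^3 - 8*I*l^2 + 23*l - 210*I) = (l^2 + 7*I*l - 10)/(l^2 - 13*I*l - 42)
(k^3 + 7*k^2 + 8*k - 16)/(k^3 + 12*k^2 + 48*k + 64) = (k - 1)/(k + 4)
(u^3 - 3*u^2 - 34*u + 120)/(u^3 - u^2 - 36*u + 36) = (u^2 - 9*u + 20)/(u^2 - 7*u + 6)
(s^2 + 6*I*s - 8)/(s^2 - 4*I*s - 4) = (-s^2 - 6*I*s + 8)/(-s^2 + 4*I*s + 4)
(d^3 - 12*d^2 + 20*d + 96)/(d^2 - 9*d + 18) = (d^2 - 6*d - 16)/(d - 3)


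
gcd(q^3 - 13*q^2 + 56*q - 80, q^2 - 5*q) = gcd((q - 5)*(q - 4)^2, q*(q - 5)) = q - 5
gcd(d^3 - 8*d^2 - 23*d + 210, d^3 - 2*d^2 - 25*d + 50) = d + 5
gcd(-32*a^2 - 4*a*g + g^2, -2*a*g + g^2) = 1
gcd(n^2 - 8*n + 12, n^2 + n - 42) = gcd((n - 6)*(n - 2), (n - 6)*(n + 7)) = n - 6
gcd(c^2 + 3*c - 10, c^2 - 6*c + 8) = c - 2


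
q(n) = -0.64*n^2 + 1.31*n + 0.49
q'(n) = 1.31 - 1.28*n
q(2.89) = -1.07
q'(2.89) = -2.39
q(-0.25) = 0.12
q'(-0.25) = 1.63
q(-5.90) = -29.52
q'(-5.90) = 8.86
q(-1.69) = -3.55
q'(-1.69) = 3.47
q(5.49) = -11.61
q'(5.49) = -5.72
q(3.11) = -1.63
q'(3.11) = -2.67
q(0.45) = 0.95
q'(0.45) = 0.73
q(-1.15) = -1.86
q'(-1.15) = 2.78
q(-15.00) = -163.16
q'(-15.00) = 20.51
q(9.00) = -39.56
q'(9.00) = -10.21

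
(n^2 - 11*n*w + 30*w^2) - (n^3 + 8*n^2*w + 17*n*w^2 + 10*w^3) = -n^3 - 8*n^2*w + n^2 - 17*n*w^2 - 11*n*w - 10*w^3 + 30*w^2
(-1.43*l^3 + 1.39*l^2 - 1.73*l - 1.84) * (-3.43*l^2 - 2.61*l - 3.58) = 4.9049*l^5 - 1.0354*l^4 + 7.4254*l^3 + 5.8503*l^2 + 10.9958*l + 6.5872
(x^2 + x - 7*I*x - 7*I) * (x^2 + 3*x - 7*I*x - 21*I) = x^4 + 4*x^3 - 14*I*x^3 - 46*x^2 - 56*I*x^2 - 196*x - 42*I*x - 147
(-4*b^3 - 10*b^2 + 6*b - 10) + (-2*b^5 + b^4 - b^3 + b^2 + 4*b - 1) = -2*b^5 + b^4 - 5*b^3 - 9*b^2 + 10*b - 11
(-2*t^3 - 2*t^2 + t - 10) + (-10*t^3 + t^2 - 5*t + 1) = -12*t^3 - t^2 - 4*t - 9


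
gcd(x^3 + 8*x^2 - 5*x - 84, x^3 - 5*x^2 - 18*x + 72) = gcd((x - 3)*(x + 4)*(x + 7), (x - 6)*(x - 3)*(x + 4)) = x^2 + x - 12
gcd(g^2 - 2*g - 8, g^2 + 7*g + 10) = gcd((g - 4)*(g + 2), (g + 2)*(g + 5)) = g + 2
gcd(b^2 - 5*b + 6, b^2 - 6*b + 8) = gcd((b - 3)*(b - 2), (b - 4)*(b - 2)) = b - 2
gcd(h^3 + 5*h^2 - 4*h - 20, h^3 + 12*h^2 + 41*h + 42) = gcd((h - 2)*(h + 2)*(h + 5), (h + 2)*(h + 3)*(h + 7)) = h + 2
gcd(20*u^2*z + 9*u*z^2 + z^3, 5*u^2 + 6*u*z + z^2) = 5*u + z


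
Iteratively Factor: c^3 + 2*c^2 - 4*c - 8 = (c - 2)*(c^2 + 4*c + 4) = (c - 2)*(c + 2)*(c + 2)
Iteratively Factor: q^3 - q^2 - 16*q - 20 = (q + 2)*(q^2 - 3*q - 10) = (q - 5)*(q + 2)*(q + 2)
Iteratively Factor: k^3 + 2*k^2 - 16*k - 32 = (k + 4)*(k^2 - 2*k - 8) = (k + 2)*(k + 4)*(k - 4)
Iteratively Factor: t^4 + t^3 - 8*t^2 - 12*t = (t - 3)*(t^3 + 4*t^2 + 4*t) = t*(t - 3)*(t^2 + 4*t + 4) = t*(t - 3)*(t + 2)*(t + 2)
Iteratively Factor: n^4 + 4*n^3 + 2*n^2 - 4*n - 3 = (n + 1)*(n^3 + 3*n^2 - n - 3) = (n + 1)*(n + 3)*(n^2 - 1) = (n - 1)*(n + 1)*(n + 3)*(n + 1)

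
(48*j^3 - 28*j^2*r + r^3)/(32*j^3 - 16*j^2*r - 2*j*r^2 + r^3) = (6*j + r)/(4*j + r)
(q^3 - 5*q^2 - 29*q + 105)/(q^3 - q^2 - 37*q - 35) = (q - 3)/(q + 1)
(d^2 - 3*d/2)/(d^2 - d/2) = (2*d - 3)/(2*d - 1)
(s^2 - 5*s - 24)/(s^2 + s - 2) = (s^2 - 5*s - 24)/(s^2 + s - 2)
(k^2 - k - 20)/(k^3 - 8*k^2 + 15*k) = (k + 4)/(k*(k - 3))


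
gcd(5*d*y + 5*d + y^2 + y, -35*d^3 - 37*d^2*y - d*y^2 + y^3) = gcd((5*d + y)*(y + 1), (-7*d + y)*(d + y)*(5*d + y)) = 5*d + y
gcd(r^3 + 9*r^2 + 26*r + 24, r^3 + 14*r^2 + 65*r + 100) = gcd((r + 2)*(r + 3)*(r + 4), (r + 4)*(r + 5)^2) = r + 4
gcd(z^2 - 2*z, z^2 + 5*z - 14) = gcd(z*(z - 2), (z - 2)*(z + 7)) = z - 2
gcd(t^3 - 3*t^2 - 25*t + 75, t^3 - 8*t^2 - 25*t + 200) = t^2 - 25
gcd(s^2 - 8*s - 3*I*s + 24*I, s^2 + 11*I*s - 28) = 1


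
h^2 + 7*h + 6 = (h + 1)*(h + 6)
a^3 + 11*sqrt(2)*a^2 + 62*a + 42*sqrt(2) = (a + sqrt(2))*(a + 3*sqrt(2))*(a + 7*sqrt(2))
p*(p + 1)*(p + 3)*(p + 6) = p^4 + 10*p^3 + 27*p^2 + 18*p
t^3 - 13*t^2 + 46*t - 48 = (t - 8)*(t - 3)*(t - 2)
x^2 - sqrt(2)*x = x*(x - sqrt(2))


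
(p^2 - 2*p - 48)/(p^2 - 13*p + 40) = (p + 6)/(p - 5)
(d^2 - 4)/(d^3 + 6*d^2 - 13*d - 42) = (d - 2)/(d^2 + 4*d - 21)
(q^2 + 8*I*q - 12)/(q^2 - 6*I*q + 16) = (q + 6*I)/(q - 8*I)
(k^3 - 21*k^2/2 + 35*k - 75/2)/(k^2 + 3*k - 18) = (2*k^2 - 15*k + 25)/(2*(k + 6))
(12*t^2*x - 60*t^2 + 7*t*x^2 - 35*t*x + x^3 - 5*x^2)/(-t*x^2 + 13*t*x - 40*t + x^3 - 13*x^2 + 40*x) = (12*t^2 + 7*t*x + x^2)/(-t*x + 8*t + x^2 - 8*x)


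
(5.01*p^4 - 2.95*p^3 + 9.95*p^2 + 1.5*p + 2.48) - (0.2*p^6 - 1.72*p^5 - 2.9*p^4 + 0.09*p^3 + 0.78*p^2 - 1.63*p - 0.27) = -0.2*p^6 + 1.72*p^5 + 7.91*p^4 - 3.04*p^3 + 9.17*p^2 + 3.13*p + 2.75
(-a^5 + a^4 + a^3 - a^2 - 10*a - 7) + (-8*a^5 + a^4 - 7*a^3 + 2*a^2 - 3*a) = -9*a^5 + 2*a^4 - 6*a^3 + a^2 - 13*a - 7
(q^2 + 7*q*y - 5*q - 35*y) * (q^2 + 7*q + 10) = q^4 + 7*q^3*y + 2*q^3 + 14*q^2*y - 25*q^2 - 175*q*y - 50*q - 350*y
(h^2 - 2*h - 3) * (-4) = -4*h^2 + 8*h + 12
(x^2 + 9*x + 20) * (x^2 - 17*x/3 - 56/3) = x^4 + 10*x^3/3 - 149*x^2/3 - 844*x/3 - 1120/3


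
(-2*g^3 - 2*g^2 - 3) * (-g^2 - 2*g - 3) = 2*g^5 + 6*g^4 + 10*g^3 + 9*g^2 + 6*g + 9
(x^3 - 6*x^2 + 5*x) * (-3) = -3*x^3 + 18*x^2 - 15*x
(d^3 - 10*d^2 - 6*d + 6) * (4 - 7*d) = -7*d^4 + 74*d^3 + 2*d^2 - 66*d + 24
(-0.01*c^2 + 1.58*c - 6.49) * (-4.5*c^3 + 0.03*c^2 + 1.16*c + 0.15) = 0.045*c^5 - 7.1103*c^4 + 29.2408*c^3 + 1.6366*c^2 - 7.2914*c - 0.9735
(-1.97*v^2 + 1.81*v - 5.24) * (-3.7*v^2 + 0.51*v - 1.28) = 7.289*v^4 - 7.7017*v^3 + 22.8327*v^2 - 4.9892*v + 6.7072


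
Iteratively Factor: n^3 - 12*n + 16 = (n - 2)*(n^2 + 2*n - 8) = (n - 2)^2*(n + 4)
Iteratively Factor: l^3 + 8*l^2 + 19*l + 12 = (l + 3)*(l^2 + 5*l + 4) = (l + 3)*(l + 4)*(l + 1)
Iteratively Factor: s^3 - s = (s - 1)*(s^2 + s) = s*(s - 1)*(s + 1)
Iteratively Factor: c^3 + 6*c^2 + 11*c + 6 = (c + 2)*(c^2 + 4*c + 3) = (c + 1)*(c + 2)*(c + 3)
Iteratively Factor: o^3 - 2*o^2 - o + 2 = (o - 1)*(o^2 - o - 2) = (o - 2)*(o - 1)*(o + 1)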